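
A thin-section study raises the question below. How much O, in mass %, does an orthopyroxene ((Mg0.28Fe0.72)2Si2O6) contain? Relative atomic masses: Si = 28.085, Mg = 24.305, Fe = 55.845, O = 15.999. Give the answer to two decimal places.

Molar mass of (Mg0.28Fe0.72)2Si2O6: 0.56·24.305 + 1.44·55.845 + 2·28.085 + 6·15.999 = 246.192 g/mol.
Mass of O per formula unit: 6 × 15.999 = 95.994 g.
Weight fraction O = 95.994 / 246.192 = 0.3899.

38.99 mass %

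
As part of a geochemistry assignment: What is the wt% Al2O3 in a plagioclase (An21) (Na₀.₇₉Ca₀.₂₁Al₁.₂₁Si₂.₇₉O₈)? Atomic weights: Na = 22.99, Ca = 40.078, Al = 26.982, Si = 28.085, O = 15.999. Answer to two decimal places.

Formula mass = 265.576 g/mol.
1.21 Al → 0.6050 mol Al2O3 per formula unit; M(Al2O3) = 101.961, so Al2O3 mass = 61.686 g.
61.686/265.576 × 100 = 23.23 wt%.

23.23 wt%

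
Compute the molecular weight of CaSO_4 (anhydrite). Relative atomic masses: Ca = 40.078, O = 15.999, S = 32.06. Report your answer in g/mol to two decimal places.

M = 1×40.078 + 1×32.06 + 4×15.999

136.13 g/mol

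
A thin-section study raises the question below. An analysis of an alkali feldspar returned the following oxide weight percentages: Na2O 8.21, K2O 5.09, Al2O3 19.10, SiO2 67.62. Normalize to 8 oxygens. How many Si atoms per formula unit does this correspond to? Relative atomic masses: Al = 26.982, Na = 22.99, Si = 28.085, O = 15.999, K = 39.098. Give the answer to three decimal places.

Na2O: 8.21/61.979 = 0.13246 mol → 0.26492 mol Na, 0.13246 mol O.
K2O: 5.09/94.195 = 0.05404 mol → 0.10808 mol K, 0.05404 mol O.
Al2O3: 19.10/101.961 = 0.18733 mol → 0.37466 mol Al, 0.56199 mol O.
SiO2: 67.62/60.083 = 1.12544 mol → 1.12544 mol Si, 2.25088 mol O.
Total oxygen = 2.99937 mol. Normalization factor = 8/2.99937 = 2.66723.
Si per 8 O = 1.12544 × 2.66723 = 3.002.

3.002 Si apfu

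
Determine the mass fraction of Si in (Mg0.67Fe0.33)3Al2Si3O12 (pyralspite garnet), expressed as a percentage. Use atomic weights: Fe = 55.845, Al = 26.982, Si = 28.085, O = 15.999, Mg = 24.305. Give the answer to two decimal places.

M((Mg0.67Fe0.33)3Al2Si3O12) = 434.347 g/mol.
Si contributes 3 × 28.085 = 84.255 g per mole.
84.255/434.347 = 0.1940 → 19.40%.

19.40 weight percent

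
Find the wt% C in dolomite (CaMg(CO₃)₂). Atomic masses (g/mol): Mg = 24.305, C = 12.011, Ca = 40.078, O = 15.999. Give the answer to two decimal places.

13.03 mass %

Formula mass = 1·40.078 + 1·24.305 + 2·12.011 + 6·15.999 = 184.399 g/mol, of which 24.022 g is C.
So C makes up 24.022/184.399 = 0.1303 of the mass, i.e. 13.03%.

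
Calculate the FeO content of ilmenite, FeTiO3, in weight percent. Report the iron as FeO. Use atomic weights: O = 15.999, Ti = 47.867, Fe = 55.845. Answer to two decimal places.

47.36 wt%

M(FeTiO3) = 151.709 g/mol; M(FeO) = 71.844 g/mol.
Moles FeO per formula unit = 1 Fe ÷ 1 = 1.0000.
FeO fraction = (1.0000 × 71.844) / 151.709 = 71.844/151.709 = 0.4736.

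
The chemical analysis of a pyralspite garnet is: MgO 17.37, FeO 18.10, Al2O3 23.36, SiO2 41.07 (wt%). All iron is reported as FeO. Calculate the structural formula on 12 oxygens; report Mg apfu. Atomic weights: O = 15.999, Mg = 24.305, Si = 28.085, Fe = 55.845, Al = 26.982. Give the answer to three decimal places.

1.889 Mg apfu

MgO: 17.37/40.304 = 0.43097 mol → 0.43097 mol Mg, 0.43097 mol O.
FeO: 18.10/71.844 = 0.25193 mol → 0.25193 mol Fe, 0.25193 mol O.
Al2O3: 23.36/101.961 = 0.22911 mol → 0.45822 mol Al, 0.68733 mol O.
SiO2: 41.07/60.083 = 0.68355 mol → 0.68355 mol Si, 1.36710 mol O.
Total oxygen = 2.73733 mol. Normalization factor = 12/2.73733 = 4.38383.
Mg per 12 O = 0.43097 × 4.38383 = 1.889.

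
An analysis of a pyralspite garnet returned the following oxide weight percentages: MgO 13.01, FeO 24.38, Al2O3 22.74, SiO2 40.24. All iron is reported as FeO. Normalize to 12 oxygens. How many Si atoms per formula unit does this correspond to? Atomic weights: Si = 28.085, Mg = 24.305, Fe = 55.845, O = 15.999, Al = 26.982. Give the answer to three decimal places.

MgO: 13.01/40.304 = 0.32280 mol → 0.32280 mol Mg, 0.32280 mol O.
FeO: 24.38/71.844 = 0.33935 mol → 0.33935 mol Fe, 0.33935 mol O.
Al2O3: 22.74/101.961 = 0.22303 mol → 0.44606 mol Al, 0.66909 mol O.
SiO2: 40.24/60.083 = 0.66974 mol → 0.66974 mol Si, 1.33948 mol O.
Total oxygen = 2.67072 mol. Normalization factor = 12/2.67072 = 4.49317.
Si per 12 O = 0.66974 × 4.49317 = 3.009.

3.009 Si apfu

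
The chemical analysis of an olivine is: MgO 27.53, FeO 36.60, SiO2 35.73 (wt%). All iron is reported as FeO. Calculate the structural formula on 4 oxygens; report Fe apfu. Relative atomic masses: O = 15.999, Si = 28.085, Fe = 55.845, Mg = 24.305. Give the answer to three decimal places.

0.856 Fe apfu

MgO (M=40.304): mol = 0.68306; Mg = 0.68306, O = 0.68306.
FeO (M=71.844): mol = 0.50944; Fe = 0.50944, O = 0.50944.
SiO2 (M=60.083): mol = 0.59468; Si = 0.59468, O = 1.18936.
ΣO = 2.38186; factor = 4/ΣO = 1.67936.
Fe apfu = 0.50944 × 1.67936 = 0.856.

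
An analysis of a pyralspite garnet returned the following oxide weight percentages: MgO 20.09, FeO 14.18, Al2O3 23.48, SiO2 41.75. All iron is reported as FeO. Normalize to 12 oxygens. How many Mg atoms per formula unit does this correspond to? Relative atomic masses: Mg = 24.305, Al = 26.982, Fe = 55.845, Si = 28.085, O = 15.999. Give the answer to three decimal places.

2.154 Mg apfu

20.09 wt% MgO ÷ 40.304 g/mol = 0.49846 mol, giving 0.49846 Mg and 0.49846 O.
14.18 wt% FeO ÷ 71.844 g/mol = 0.19737 mol, giving 0.19737 Fe and 0.19737 O.
23.48 wt% Al2O3 ÷ 101.961 g/mol = 0.23028 mol, giving 0.46056 Al and 0.69084 O.
41.75 wt% SiO2 ÷ 60.083 g/mol = 0.69487 mol, giving 0.69487 Si and 1.38974 O.
Oxygen sums to 2.77641; scaling by 12/2.77641 = 4.32213 puts the formula on 12 O.
Mg: 0.49846 × 4.32213 = 2.154 atoms per formula unit.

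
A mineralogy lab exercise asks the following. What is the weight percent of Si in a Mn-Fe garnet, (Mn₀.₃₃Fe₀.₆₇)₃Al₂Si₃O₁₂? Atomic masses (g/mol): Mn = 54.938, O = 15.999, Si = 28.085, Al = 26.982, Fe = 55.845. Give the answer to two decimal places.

16.96 mass %

Molar mass of (Mn₀.₃₃Fe₀.₆₇)₃Al₂Si₃O₁₂: 0.99·54.938 + 2.01·55.845 + 2·26.982 + 3·28.085 + 12·15.999 = 496.844 g/mol.
Mass of Si per formula unit: 3 × 28.085 = 84.255 g.
Weight fraction Si = 84.255 / 496.844 = 0.1696.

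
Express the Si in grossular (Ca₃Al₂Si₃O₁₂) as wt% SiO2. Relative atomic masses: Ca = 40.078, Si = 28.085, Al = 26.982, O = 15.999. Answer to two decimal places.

40.02 wt%

Formula mass = 450.441 g/mol.
3 Si → 3.0000 mol SiO2 per formula unit; M(SiO2) = 60.083, so SiO2 mass = 180.249 g.
180.249/450.441 × 100 = 40.02 wt%.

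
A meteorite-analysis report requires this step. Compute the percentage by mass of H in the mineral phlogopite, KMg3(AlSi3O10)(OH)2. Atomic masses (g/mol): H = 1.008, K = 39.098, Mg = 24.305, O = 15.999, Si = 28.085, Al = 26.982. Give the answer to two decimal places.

M(KMg3(AlSi3O10)(OH)2) = 417.254 g/mol.
H contributes 2 × 1.008 = 2.016 g per mole.
2.016/417.254 = 0.0048 → 0.48%.

0.48 wt%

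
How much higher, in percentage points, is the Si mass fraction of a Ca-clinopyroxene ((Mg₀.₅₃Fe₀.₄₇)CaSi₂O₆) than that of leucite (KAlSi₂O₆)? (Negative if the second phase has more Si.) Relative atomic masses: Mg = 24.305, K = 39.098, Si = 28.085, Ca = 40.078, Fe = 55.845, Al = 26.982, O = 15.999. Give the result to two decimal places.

M((Mg₀.₅₃Fe₀.₄₇)CaSi₂O₆) = 231.371 g/mol, so wt% Si = 56.170/231.371 × 100 = 24.28%.
M(KAlSi₂O₆) = 218.244 g/mol, so wt% Si = 56.170/218.244 × 100 = 25.74%.
24.28 − 25.74 = -1.46 pp.

-1.46 percentage points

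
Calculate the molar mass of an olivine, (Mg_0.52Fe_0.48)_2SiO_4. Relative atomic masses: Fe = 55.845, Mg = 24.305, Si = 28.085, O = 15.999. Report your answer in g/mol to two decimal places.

170.97 g/mol

Mg: 1.04 × 24.305 = 25.2772
Fe: 0.96 × 55.845 = 53.6112
Si: 1 × 28.085 = 28.0850
O: 4 × 15.999 = 63.9960
Summing the contributions gives the formula mass.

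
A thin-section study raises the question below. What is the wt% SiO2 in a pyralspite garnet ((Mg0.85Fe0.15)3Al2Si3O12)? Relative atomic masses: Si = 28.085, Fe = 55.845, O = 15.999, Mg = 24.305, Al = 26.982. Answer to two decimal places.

M((Mg0.85Fe0.15)3Al2Si3O12) = 417.315 g/mol; M(SiO2) = 60.083 g/mol.
Moles SiO2 per formula unit = 3 Si ÷ 1 = 3.0000.
SiO2 fraction = (3.0000 × 60.083) / 417.315 = 180.249/417.315 = 0.4319.

43.19 wt%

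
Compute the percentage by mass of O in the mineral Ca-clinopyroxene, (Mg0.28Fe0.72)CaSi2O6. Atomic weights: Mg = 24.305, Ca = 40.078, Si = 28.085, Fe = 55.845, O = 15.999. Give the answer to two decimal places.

Molar mass of (Mg0.28Fe0.72)CaSi2O6: 0.28*24.305 + 0.72*55.845 + 1*40.078 + 2*28.085 + 6*15.999 = 239.256 g/mol.
Mass of O per formula unit: 6 × 15.999 = 95.994 g.
Weight fraction O = 95.994 / 239.256 = 0.4012.

40.12 wt%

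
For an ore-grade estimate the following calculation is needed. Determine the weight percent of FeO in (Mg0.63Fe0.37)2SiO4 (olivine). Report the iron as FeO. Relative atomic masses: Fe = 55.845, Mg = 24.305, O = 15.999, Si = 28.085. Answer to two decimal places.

32.41 wt%

Molar mass of (Mg0.63Fe0.37)2SiO4 = 1.26·24.305 + 0.74·55.845 + 1·28.085 + 4·15.999 = 164.031 g/mol.
Each formula unit contains 0.74 Fe, equivalent to 0.74/1 = 0.7400 mol FeO.
M(FeO) = 1×55.845 + 1×15.999 = 71.844 g/mol.
Mass of FeO per formula unit = 0.7400 × 71.844 = 53.165 g.
FeO wt% = 53.165 / 164.031 × 100 = 32.41%.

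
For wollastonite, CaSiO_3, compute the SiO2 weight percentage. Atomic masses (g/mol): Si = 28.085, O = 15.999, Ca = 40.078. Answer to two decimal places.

51.72 wt%

M(CaSiO_3) = 116.160 g/mol; M(SiO2) = 60.083 g/mol.
Moles SiO2 per formula unit = 1 Si ÷ 1 = 1.0000.
SiO2 fraction = (1.0000 × 60.083) / 116.160 = 60.083/116.160 = 0.5172.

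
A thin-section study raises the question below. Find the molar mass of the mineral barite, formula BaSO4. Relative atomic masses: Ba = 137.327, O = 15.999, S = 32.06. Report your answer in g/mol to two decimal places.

The formula mass is the sum 1·137.327 + 1·32.06 + 4·15.999.

233.38 g/mol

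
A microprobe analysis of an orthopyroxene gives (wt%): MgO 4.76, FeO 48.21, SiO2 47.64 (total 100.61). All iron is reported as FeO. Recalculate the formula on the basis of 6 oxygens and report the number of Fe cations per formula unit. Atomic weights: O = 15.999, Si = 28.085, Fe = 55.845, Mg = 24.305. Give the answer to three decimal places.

1.695 Fe apfu

MgO: 4.76/40.304 = 0.11810 mol → 0.11810 mol Mg, 0.11810 mol O.
FeO: 48.21/71.844 = 0.67104 mol → 0.67104 mol Fe, 0.67104 mol O.
SiO2: 47.64/60.083 = 0.79290 mol → 0.79290 mol Si, 1.58580 mol O.
Total oxygen = 2.37494 mol. Normalization factor = 6/2.37494 = 2.52638.
Fe per 6 O = 0.67104 × 2.52638 = 1.695.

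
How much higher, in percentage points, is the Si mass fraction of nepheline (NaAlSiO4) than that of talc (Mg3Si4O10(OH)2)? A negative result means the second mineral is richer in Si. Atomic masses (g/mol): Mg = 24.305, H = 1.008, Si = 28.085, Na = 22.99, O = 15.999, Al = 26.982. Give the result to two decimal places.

First mineral: 28.085 g Si in 142.053 g formula = 19.77 wt% Si.
Second mineral: 112.340 g Si in 379.259 g formula = 29.62 wt% Si.
19.77% − 29.62% gives a difference of -9.85 percentage points.

-9.85 percentage points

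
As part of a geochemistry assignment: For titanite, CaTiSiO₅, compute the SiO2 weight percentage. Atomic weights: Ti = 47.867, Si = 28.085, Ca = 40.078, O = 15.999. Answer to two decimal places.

Molar mass of CaTiSiO₅ = 1·40.078 + 1·47.867 + 1·28.085 + 5·15.999 = 196.025 g/mol.
Each formula unit contains 1 Si, equivalent to 1/1 = 1.0000 mol SiO2.
M(SiO2) = 1×28.085 + 2×15.999 = 60.083 g/mol.
Mass of SiO2 per formula unit = 1.0000 × 60.083 = 60.083 g.
SiO2 wt% = 60.083 / 196.025 × 100 = 30.65%.

30.65 wt%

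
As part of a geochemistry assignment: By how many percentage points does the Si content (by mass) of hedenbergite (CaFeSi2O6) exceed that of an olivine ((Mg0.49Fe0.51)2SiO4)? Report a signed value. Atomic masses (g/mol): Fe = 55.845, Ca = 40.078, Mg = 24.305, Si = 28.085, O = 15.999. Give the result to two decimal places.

First mineral: 56.170 g Si in 248.087 g formula = 22.64 wt% Si.
Second mineral: 28.085 g Si in 172.862 g formula = 16.25 wt% Si.
22.64% − 16.25% gives a difference of 6.39 percentage points.

6.39 percentage points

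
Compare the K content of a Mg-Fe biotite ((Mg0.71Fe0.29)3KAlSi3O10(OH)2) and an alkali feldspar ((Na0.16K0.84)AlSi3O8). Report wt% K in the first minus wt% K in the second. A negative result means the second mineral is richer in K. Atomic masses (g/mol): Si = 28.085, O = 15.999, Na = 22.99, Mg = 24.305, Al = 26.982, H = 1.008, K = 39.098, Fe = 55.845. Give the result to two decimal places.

M((Mg0.71Fe0.29)3KAlSi3O10(OH)2) = 444.694 g/mol, so wt% K = 39.098/444.694 × 100 = 8.79%.
M((Na0.16K0.84)AlSi3O8) = 275.750 g/mol, so wt% K = 32.842/275.750 × 100 = 11.91%.
8.79 − 11.91 = -3.12 pp.

-3.12 percentage points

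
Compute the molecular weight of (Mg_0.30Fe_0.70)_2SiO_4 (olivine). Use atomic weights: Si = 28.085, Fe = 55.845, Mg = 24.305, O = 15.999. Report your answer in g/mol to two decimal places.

Mg: 0.60 × 24.305 = 14.5830
Fe: 1.40 × 55.845 = 78.1830
Si: 1 × 28.085 = 28.0850
O: 4 × 15.999 = 63.9960
Summing the contributions gives the formula mass.

184.85 g/mol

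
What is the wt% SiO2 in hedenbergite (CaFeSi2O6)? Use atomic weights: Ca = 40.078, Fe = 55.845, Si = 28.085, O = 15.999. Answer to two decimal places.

48.44 wt%

Molar mass of CaFeSi2O6 = 1*40.078 + 1*55.845 + 2*28.085 + 6*15.999 = 248.087 g/mol.
Each formula unit contains 2 Si, equivalent to 2/1 = 2.0000 mol SiO2.
M(SiO2) = 1×28.085 + 2×15.999 = 60.083 g/mol.
Mass of SiO2 per formula unit = 2.0000 × 60.083 = 120.166 g.
SiO2 wt% = 120.166 / 248.087 × 100 = 48.44%.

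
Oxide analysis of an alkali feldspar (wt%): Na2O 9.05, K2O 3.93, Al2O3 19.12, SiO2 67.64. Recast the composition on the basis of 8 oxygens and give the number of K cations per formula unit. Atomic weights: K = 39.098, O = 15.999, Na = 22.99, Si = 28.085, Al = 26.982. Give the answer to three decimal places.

9.05 wt% Na2O ÷ 61.979 g/mol = 0.14602 mol, giving 0.29204 Na and 0.14602 O.
3.93 wt% K2O ÷ 94.195 g/mol = 0.04172 mol, giving 0.08344 K and 0.04172 O.
19.12 wt% Al2O3 ÷ 101.961 g/mol = 0.18752 mol, giving 0.37504 Al and 0.56256 O.
67.64 wt% SiO2 ÷ 60.083 g/mol = 1.12578 mol, giving 1.12578 Si and 2.25156 O.
Oxygen sums to 3.00186; scaling by 8/3.00186 = 2.66501 puts the formula on 8 O.
K: 0.08344 × 2.66501 = 0.222 atoms per formula unit.

0.222 K apfu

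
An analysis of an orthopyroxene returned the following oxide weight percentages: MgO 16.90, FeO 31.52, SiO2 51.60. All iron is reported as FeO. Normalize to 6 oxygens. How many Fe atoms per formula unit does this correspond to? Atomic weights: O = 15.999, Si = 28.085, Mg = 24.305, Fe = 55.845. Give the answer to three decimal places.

MgO (M=40.304): mol = 0.41931; Mg = 0.41931, O = 0.41931.
FeO (M=71.844): mol = 0.43873; Fe = 0.43873, O = 0.43873.
SiO2 (M=60.083): mol = 0.85881; Si = 0.85881, O = 1.71762.
ΣO = 2.57566; factor = 6/ΣO = 2.32950.
Fe apfu = 0.43873 × 2.32950 = 1.022.

1.022 Fe apfu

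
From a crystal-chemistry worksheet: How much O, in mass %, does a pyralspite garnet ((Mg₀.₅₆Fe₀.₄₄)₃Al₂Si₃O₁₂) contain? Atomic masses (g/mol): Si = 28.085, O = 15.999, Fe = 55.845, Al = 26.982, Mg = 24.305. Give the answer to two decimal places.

43.17 mass %

M((Mg₀.₅₆Fe₀.₄₄)₃Al₂Si₃O₁₂) = 444.755 g/mol.
O contributes 12 × 15.999 = 191.988 g per mole.
191.988/444.755 = 0.4317 → 43.17%.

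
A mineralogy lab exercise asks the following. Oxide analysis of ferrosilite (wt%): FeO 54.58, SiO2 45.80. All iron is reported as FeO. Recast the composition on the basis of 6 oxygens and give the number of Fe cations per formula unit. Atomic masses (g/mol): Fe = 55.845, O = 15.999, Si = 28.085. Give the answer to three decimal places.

FeO: 54.58/71.844 = 0.75970 mol → 0.75970 mol Fe, 0.75970 mol O.
SiO2: 45.80/60.083 = 0.76228 mol → 0.76228 mol Si, 1.52456 mol O.
Total oxygen = 2.28426 mol. Normalization factor = 6/2.28426 = 2.62667.
Fe per 6 O = 0.75970 × 2.62667 = 1.995.

1.995 Fe apfu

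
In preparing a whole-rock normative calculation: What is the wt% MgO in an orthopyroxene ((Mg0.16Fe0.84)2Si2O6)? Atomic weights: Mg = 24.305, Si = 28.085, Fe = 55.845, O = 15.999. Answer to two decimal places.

Molar mass of (Mg0.16Fe0.84)2Si2O6 = 0.32×24.305 + 1.68×55.845 + 2×28.085 + 6×15.999 = 253.761 g/mol.
Each formula unit contains 0.32 Mg, equivalent to 0.32/1 = 0.3200 mol MgO.
M(MgO) = 1×24.305 + 1×15.999 = 40.304 g/mol.
Mass of MgO per formula unit = 0.3200 × 40.304 = 12.897 g.
MgO wt% = 12.897 / 253.761 × 100 = 5.08%.

5.08 wt%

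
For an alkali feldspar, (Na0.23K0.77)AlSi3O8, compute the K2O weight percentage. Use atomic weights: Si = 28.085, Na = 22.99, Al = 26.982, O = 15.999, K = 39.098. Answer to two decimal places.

Molar mass of (Na0.23K0.77)AlSi3O8 = 0.23*22.99 + 0.77*39.098 + 1*26.982 + 3*28.085 + 8*15.999 = 274.622 g/mol.
Each formula unit contains 0.77 K, equivalent to 0.77/2 = 0.3850 mol K2O.
M(K2O) = 2×39.098 + 1×15.999 = 94.195 g/mol.
Mass of K2O per formula unit = 0.3850 × 94.195 = 36.265 g.
K2O wt% = 36.265 / 274.622 × 100 = 13.21%.

13.21 wt%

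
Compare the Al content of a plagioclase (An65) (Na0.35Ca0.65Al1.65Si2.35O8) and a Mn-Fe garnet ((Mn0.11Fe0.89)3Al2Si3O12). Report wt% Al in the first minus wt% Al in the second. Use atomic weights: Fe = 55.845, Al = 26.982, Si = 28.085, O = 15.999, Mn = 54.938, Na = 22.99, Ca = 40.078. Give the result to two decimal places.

First mineral: 44.520 g Al in 272.609 g formula = 16.33 wt% Al.
Second mineral: 53.964 g Al in 497.443 g formula = 10.85 wt% Al.
16.33% − 10.85% gives a difference of 5.48 percentage points.

5.48 percentage points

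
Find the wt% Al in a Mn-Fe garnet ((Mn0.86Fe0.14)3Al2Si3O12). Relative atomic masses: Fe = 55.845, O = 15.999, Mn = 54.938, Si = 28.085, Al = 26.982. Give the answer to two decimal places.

10.89 mass %

Molar mass of (Mn0.86Fe0.14)3Al2Si3O12: 2.58×54.938 + 0.42×55.845 + 2×26.982 + 3×28.085 + 12×15.999 = 495.402 g/mol.
Mass of Al per formula unit: 2 × 26.982 = 53.964 g.
Weight fraction Al = 53.964 / 495.402 = 0.1089.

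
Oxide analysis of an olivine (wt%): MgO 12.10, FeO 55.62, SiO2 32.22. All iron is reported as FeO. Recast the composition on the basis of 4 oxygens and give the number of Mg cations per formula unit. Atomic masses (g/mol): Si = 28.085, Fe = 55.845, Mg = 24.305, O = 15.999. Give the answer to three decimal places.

0.559 Mg apfu

MgO (M=40.304): mol = 0.30022; Mg = 0.30022, O = 0.30022.
FeO (M=71.844): mol = 0.77418; Fe = 0.77418, O = 0.77418.
SiO2 (M=60.083): mol = 0.53626; Si = 0.53626, O = 1.07252.
ΣO = 2.14692; factor = 4/ΣO = 1.86313.
Mg apfu = 0.30022 × 1.86313 = 0.559.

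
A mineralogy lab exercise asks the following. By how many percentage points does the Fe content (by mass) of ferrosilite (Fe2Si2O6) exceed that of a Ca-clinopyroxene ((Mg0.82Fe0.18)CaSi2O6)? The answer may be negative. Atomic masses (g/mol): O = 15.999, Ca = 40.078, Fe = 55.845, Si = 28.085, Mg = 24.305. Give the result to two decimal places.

M(Fe2Si2O6) = 263.854 g/mol, so wt% Fe = 111.690/263.854 × 100 = 42.33%.
M((Mg0.82Fe0.18)CaSi2O6) = 222.224 g/mol, so wt% Fe = 10.052/222.224 × 100 = 4.52%.
42.33 − 4.52 = 37.81 pp.

37.81 percentage points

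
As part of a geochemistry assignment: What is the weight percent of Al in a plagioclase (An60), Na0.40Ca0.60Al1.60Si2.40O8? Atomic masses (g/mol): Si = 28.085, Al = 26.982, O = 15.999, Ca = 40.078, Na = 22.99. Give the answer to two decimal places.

M(Na0.40Ca0.60Al1.60Si2.40O8) = 271.810 g/mol.
Al contributes 1.60 × 26.982 = 43.171 g per mole.
43.171/271.810 = 0.1588 → 15.88%.

15.88 wt%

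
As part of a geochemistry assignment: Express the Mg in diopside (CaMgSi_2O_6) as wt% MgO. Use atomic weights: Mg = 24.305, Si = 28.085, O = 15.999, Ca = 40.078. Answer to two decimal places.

18.61 wt%

Formula mass = 216.547 g/mol.
1 Mg → 1.0000 mol MgO per formula unit; M(MgO) = 40.304, so MgO mass = 40.304 g.
40.304/216.547 × 100 = 18.61 wt%.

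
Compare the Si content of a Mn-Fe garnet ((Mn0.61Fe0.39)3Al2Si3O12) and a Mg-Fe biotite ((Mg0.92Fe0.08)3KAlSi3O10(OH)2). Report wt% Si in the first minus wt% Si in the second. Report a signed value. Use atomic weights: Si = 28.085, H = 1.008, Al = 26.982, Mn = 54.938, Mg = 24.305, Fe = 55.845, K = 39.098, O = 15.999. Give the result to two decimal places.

Si in (Mn0.61Fe0.39)3Al2Si3O12: molar mass 496.082 g/mol; 3×28.085 = 84.255 g → 16.98 wt%.
Si in (Mg0.92Fe0.08)3KAlSi3O10(OH)2: molar mass 424.824 g/mol; 3×28.085 = 84.255 g → 19.83 wt%.
Difference = 16.98 − 19.83 = -2.85 percentage points.

-2.85 percentage points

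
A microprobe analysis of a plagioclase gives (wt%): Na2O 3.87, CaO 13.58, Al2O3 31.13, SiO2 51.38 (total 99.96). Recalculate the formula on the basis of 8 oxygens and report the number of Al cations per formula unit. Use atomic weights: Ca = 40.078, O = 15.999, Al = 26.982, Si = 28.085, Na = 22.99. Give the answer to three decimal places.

Na2O (M=61.979): mol = 0.06244; Na = 0.12488, O = 0.06244.
CaO (M=56.077): mol = 0.24217; Ca = 0.24217, O = 0.24217.
Al2O3 (M=101.961): mol = 0.30531; Al = 0.61062, O = 0.91593.
SiO2 (M=60.083): mol = 0.85515; Si = 0.85515, O = 1.71030.
ΣO = 2.93084; factor = 8/ΣO = 2.72959.
Al apfu = 0.61062 × 2.72959 = 1.667.

1.667 Al apfu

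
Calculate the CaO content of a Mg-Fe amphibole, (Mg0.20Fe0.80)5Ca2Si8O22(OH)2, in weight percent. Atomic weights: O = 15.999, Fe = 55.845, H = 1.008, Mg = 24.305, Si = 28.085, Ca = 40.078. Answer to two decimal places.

Molar mass of (Mg0.20Fe0.80)5Ca2Si8O22(OH)2 = 1×24.305 + 4×55.845 + 2×40.078 + 8×28.085 + 24×15.999 + 2×1.008 = 938.513 g/mol.
Each formula unit contains 2 Ca, equivalent to 2/1 = 2.0000 mol CaO.
M(CaO) = 1×40.078 + 1×15.999 = 56.077 g/mol.
Mass of CaO per formula unit = 2.0000 × 56.077 = 112.154 g.
CaO wt% = 112.154 / 938.513 × 100 = 11.95%.

11.95 wt%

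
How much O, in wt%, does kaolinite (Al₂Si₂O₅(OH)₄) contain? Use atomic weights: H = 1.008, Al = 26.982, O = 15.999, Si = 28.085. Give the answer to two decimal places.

M(Al₂Si₂O₅(OH)₄) = 258.157 g/mol.
O contributes 9 × 15.999 = 143.991 g per mole.
143.991/258.157 = 0.5578 → 55.78%.

55.78 wt%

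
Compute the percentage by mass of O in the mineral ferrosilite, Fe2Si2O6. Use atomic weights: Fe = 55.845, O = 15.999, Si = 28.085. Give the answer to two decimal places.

M(Fe2Si2O6) = 263.854 g/mol.
O contributes 6 × 15.999 = 95.994 g per mole.
95.994/263.854 = 0.3638 → 36.38%.

36.38 weight percent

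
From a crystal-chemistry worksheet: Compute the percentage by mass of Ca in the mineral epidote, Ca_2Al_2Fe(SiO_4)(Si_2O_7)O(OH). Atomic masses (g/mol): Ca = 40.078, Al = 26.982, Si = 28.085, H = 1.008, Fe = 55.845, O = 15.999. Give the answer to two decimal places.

16.59 wt%

Molar mass of Ca_2Al_2Fe(SiO_4)(Si_2O_7)O(OH): 2·40.078 + 2·26.982 + 1·55.845 + 3·28.085 + 13·15.999 + 1·1.008 = 483.215 g/mol.
Mass of Ca per formula unit: 2 × 40.078 = 80.156 g.
Weight fraction Ca = 80.156 / 483.215 = 0.1659.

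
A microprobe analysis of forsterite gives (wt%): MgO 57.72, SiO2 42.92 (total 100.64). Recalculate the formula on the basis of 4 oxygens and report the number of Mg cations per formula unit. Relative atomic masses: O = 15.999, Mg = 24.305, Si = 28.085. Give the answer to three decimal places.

2.002 Mg apfu

57.72 wt% MgO ÷ 40.304 g/mol = 1.43212 mol, giving 1.43212 Mg and 1.43212 O.
42.92 wt% SiO2 ÷ 60.083 g/mol = 0.71435 mol, giving 0.71435 Si and 1.42870 O.
Oxygen sums to 2.86082; scaling by 4/2.86082 = 1.39820 puts the formula on 4 O.
Mg: 1.43212 × 1.39820 = 2.002 atoms per formula unit.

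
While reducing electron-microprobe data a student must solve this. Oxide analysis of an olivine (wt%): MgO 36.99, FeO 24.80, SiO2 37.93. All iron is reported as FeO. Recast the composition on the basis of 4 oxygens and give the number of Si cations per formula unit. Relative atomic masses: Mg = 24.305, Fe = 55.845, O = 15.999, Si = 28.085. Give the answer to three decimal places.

MgO (M=40.304): mol = 0.91777; Mg = 0.91777, O = 0.91777.
FeO (M=71.844): mol = 0.34519; Fe = 0.34519, O = 0.34519.
SiO2 (M=60.083): mol = 0.63129; Si = 0.63129, O = 1.26258.
ΣO = 2.52554; factor = 4/ΣO = 1.58382.
Si apfu = 0.63129 × 1.58382 = 1.000.

1.000 Si apfu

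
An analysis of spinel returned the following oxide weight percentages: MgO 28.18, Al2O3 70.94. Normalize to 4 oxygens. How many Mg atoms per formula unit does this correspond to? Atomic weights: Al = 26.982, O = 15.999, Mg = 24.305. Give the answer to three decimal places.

MgO: 28.18/40.304 = 0.69919 mol → 0.69919 mol Mg, 0.69919 mol O.
Al2O3: 70.94/101.961 = 0.69576 mol → 1.39152 mol Al, 2.08728 mol O.
Total oxygen = 2.78647 mol. Normalization factor = 4/2.78647 = 1.43551.
Mg per 4 O = 0.69919 × 1.43551 = 1.004.

1.004 Mg apfu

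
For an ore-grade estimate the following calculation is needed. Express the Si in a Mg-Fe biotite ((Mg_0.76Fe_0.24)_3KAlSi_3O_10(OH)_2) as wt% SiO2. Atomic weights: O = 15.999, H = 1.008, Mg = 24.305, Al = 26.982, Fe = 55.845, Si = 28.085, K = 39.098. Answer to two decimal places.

M((Mg_0.76Fe_0.24)_3KAlSi_3O_10(OH)_2) = 439.963 g/mol; M(SiO2) = 60.083 g/mol.
Moles SiO2 per formula unit = 3 Si ÷ 1 = 3.0000.
SiO2 fraction = (3.0000 × 60.083) / 439.963 = 180.249/439.963 = 0.4097.

40.97 wt%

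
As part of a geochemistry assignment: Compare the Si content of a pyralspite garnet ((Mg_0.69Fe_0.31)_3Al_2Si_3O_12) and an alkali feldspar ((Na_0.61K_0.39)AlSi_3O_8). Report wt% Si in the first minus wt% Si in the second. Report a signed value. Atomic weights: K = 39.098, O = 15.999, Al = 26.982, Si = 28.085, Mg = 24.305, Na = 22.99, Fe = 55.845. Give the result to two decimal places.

-11.90 percentage points

First mineral: 84.255 g Si in 432.454 g formula = 19.48 wt% Si.
Second mineral: 84.255 g Si in 268.501 g formula = 31.38 wt% Si.
19.48% − 31.38% gives a difference of -11.90 percentage points.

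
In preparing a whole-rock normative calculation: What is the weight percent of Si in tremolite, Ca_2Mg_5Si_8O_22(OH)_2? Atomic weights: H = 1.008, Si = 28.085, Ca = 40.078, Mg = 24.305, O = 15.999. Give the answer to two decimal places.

27.66 mass %

Formula mass = 2·40.078 + 5·24.305 + 8·28.085 + 24·15.999 + 2·1.008 = 812.353 g/mol, of which 224.680 g is Si.
So Si makes up 224.680/812.353 = 0.2766 of the mass, i.e. 27.66%.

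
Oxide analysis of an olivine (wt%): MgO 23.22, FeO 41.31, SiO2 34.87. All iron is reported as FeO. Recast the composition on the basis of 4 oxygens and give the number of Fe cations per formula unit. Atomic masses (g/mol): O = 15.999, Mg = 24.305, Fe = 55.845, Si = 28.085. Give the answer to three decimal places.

MgO (M=40.304): mol = 0.57612; Mg = 0.57612, O = 0.57612.
FeO (M=71.844): mol = 0.57500; Fe = 0.57500, O = 0.57500.
SiO2 (M=60.083): mol = 0.58036; Si = 0.58036, O = 1.16072.
ΣO = 2.31184; factor = 4/ΣO = 1.73022.
Fe apfu = 0.57500 × 1.73022 = 0.995.

0.995 Fe apfu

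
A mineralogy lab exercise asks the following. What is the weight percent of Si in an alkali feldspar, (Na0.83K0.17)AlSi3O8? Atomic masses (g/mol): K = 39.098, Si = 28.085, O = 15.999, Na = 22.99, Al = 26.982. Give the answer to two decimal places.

Molar mass of (Na0.83K0.17)AlSi3O8: 0.83*22.99 + 0.17*39.098 + 1*26.982 + 3*28.085 + 8*15.999 = 264.957 g/mol.
Mass of Si per formula unit: 3 × 28.085 = 84.255 g.
Weight fraction Si = 84.255 / 264.957 = 0.3180.

31.80 mass %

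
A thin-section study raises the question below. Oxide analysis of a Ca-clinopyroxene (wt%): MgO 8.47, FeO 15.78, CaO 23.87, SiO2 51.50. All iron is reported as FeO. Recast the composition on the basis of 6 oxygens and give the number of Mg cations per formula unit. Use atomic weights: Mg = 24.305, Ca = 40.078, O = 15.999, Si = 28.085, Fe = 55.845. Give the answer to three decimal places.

MgO (M=40.304): mol = 0.21015; Mg = 0.21015, O = 0.21015.
FeO (M=71.844): mol = 0.21964; Fe = 0.21964, O = 0.21964.
CaO (M=56.077): mol = 0.42566; Ca = 0.42566, O = 0.42566.
SiO2 (M=60.083): mol = 0.85715; Si = 0.85715, O = 1.71430.
ΣO = 2.56975; factor = 6/ΣO = 2.33486.
Mg apfu = 0.21015 × 2.33486 = 0.491.

0.491 Mg apfu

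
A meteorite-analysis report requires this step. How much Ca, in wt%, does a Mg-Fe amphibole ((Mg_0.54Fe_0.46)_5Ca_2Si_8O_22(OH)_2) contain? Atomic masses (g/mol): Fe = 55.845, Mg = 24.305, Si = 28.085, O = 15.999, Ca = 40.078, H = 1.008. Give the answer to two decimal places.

9.06 wt%

M((Mg_0.54Fe_0.46)_5Ca_2Si_8O_22(OH)_2) = 884.895 g/mol.
Ca contributes 2 × 40.078 = 80.156 g per mole.
80.156/884.895 = 0.0906 → 9.06%.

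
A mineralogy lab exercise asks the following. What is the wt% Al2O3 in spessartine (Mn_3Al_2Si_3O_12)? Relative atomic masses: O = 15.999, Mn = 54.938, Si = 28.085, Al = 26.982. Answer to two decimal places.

Formula mass = 495.021 g/mol.
2 Al → 1.0000 mol Al2O3 per formula unit; M(Al2O3) = 101.961, so Al2O3 mass = 101.961 g.
101.961/495.021 × 100 = 20.60 wt%.

20.60 wt%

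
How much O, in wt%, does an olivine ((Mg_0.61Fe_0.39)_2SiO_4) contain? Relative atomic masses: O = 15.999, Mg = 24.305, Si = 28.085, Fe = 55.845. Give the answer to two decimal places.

Molar mass of (Mg_0.61Fe_0.39)_2SiO_4: 1.22×24.305 + 0.78×55.845 + 1×28.085 + 4×15.999 = 165.292 g/mol.
Mass of O per formula unit: 4 × 15.999 = 63.996 g.
Weight fraction O = 63.996 / 165.292 = 0.3872.

38.72 wt%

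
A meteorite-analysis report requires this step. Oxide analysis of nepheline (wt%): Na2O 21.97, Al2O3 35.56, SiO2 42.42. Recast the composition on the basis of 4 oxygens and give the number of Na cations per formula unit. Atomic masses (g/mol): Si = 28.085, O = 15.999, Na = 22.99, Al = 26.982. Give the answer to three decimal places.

1.008 Na apfu

21.97 wt% Na2O ÷ 61.979 g/mol = 0.35447 mol, giving 0.70894 Na and 0.35447 O.
35.56 wt% Al2O3 ÷ 101.961 g/mol = 0.34876 mol, giving 0.69752 Al and 1.04628 O.
42.42 wt% SiO2 ÷ 60.083 g/mol = 0.70602 mol, giving 0.70602 Si and 1.41204 O.
Oxygen sums to 2.81279; scaling by 4/2.81279 = 1.42208 puts the formula on 4 O.
Na: 0.70894 × 1.42208 = 1.008 atoms per formula unit.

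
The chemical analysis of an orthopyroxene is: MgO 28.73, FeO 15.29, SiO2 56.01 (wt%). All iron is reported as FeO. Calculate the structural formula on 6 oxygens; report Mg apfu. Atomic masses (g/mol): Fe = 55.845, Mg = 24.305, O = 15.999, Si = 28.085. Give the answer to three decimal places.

1.533 Mg apfu

28.73 wt% MgO ÷ 40.304 g/mol = 0.71283 mol, giving 0.71283 Mg and 0.71283 O.
15.29 wt% FeO ÷ 71.844 g/mol = 0.21282 mol, giving 0.21282 Fe and 0.21282 O.
56.01 wt% SiO2 ÷ 60.083 g/mol = 0.93221 mol, giving 0.93221 Si and 1.86442 O.
Oxygen sums to 2.79007; scaling by 6/2.79007 = 2.15048 puts the formula on 6 O.
Mg: 0.71283 × 2.15048 = 1.533 atoms per formula unit.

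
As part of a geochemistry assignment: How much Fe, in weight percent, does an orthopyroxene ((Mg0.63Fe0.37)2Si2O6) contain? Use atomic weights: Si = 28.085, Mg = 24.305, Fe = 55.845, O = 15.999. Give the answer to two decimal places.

18.44 weight percent

M((Mg0.63Fe0.37)2Si2O6) = 224.114 g/mol.
Fe contributes 0.74 × 55.845 = 41.325 g per mole.
41.325/224.114 = 0.1844 → 18.44%.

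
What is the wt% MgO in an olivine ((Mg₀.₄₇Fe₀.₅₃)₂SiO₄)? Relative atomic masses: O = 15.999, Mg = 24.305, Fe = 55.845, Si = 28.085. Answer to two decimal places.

Formula mass = 174.123 g/mol.
0.94 Mg → 0.9400 mol MgO per formula unit; M(MgO) = 40.304, so MgO mass = 37.886 g.
37.886/174.123 × 100 = 21.76 wt%.

21.76 wt%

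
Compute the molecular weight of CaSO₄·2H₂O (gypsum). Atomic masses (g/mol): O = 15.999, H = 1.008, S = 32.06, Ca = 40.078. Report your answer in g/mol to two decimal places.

Ca: 1 × 40.078 = 40.0780
S: 1 × 32.06 = 32.0600
O: 6 × 15.999 = 95.9940
H: 4 × 1.008 = 4.0320
Summing the contributions gives the formula mass.

172.16 g/mol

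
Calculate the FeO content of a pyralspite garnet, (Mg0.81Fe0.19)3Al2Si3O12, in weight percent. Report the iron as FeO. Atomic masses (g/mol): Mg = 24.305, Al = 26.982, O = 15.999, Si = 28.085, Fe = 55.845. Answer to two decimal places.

Formula mass = 421.100 g/mol.
0.57 Fe → 0.5700 mol FeO per formula unit; M(FeO) = 71.844, so FeO mass = 40.951 g.
40.951/421.100 × 100 = 9.72 wt%.

9.72 wt%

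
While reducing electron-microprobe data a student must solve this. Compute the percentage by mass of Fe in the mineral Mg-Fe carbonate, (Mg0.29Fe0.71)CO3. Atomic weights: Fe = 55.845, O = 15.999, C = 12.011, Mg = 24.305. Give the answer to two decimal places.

Formula mass = 0.29·24.305 + 0.71·55.845 + 1·12.011 + 3·15.999 = 106.706 g/mol, of which 39.650 g is Fe.
So Fe makes up 39.650/106.706 = 0.3716 of the mass, i.e. 37.16%.

37.16 wt%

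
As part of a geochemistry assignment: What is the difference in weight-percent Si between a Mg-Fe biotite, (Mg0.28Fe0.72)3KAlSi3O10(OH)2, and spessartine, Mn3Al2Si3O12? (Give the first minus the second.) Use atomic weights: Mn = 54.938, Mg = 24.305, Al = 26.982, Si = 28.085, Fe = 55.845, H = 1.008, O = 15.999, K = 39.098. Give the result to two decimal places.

M((Mg0.28Fe0.72)3KAlSi3O10(OH)2) = 485.380 g/mol, so wt% Si = 84.255/485.380 × 100 = 17.36%.
M(Mn3Al2Si3O12) = 495.021 g/mol, so wt% Si = 84.255/495.021 × 100 = 17.02%.
17.36 − 17.02 = 0.34 pp.

0.34 percentage points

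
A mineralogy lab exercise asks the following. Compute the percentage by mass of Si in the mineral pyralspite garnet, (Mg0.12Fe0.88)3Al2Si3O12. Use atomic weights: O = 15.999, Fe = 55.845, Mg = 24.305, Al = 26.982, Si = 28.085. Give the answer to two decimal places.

M((Mg0.12Fe0.88)3Al2Si3O12) = 486.388 g/mol.
Si contributes 3 × 28.085 = 84.255 g per mole.
84.255/486.388 = 0.1732 → 17.32%.

17.32 weight percent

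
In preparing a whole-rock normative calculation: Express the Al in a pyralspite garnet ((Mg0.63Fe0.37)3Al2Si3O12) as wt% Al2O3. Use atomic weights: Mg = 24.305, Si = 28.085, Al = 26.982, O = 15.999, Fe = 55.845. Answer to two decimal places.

Molar mass of (Mg0.63Fe0.37)3Al2Si3O12 = 1.89*24.305 + 1.11*55.845 + 2*26.982 + 3*28.085 + 12*15.999 = 438.131 g/mol.
Each formula unit contains 2 Al, equivalent to 2/2 = 1.0000 mol Al2O3.
M(Al2O3) = 2×26.982 + 3×15.999 = 101.961 g/mol.
Mass of Al2O3 per formula unit = 1.0000 × 101.961 = 101.961 g.
Al2O3 wt% = 101.961 / 438.131 × 100 = 23.27%.

23.27 wt%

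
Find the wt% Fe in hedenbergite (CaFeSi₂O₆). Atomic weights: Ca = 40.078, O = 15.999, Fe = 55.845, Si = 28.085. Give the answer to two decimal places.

22.51 wt%

Molar mass of CaFeSi₂O₆: 1·40.078 + 1·55.845 + 2·28.085 + 6·15.999 = 248.087 g/mol.
Mass of Fe per formula unit: 1 × 55.845 = 55.845 g.
Weight fraction Fe = 55.845 / 248.087 = 0.2251.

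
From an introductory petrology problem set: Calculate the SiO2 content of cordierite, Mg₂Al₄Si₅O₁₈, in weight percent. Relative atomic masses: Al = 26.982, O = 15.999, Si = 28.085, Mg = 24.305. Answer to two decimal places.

51.36 wt%

Molar mass of Mg₂Al₄Si₅O₁₈ = 2×24.305 + 4×26.982 + 5×28.085 + 18×15.999 = 584.945 g/mol.
Each formula unit contains 5 Si, equivalent to 5/1 = 5.0000 mol SiO2.
M(SiO2) = 1×28.085 + 2×15.999 = 60.083 g/mol.
Mass of SiO2 per formula unit = 5.0000 × 60.083 = 300.415 g.
SiO2 wt% = 300.415 / 584.945 × 100 = 51.36%.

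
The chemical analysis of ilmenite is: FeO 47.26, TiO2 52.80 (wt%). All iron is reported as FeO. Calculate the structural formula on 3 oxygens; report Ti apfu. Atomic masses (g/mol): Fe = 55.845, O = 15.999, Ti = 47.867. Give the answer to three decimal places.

1.002 Ti apfu

47.26 wt% FeO ÷ 71.844 g/mol = 0.65781 mol, giving 0.65781 Fe and 0.65781 O.
52.80 wt% TiO2 ÷ 79.865 g/mol = 0.66112 mol, giving 0.66112 Ti and 1.32224 O.
Oxygen sums to 1.98005; scaling by 3/1.98005 = 1.51511 puts the formula on 3 O.
Ti: 0.66112 × 1.51511 = 1.002 atoms per formula unit.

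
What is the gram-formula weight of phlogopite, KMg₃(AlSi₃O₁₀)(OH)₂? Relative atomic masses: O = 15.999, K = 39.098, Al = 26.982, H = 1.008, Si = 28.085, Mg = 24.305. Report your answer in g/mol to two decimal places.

417.25 g/mol

K: 1 × 39.098 = 39.0980
Mg: 3 × 24.305 = 72.9150
Al: 1 × 26.982 = 26.9820
Si: 3 × 28.085 = 84.2550
O: 12 × 15.999 = 191.9880
H: 2 × 1.008 = 2.0160
Summing the contributions gives the formula mass.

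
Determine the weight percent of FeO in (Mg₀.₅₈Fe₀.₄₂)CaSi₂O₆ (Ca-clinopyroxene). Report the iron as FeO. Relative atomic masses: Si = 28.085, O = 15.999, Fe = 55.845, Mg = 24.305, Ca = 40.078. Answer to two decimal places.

13.13 wt%

Formula mass = 229.794 g/mol.
0.42 Fe → 0.4200 mol FeO per formula unit; M(FeO) = 71.844, so FeO mass = 30.174 g.
30.174/229.794 × 100 = 13.13 wt%.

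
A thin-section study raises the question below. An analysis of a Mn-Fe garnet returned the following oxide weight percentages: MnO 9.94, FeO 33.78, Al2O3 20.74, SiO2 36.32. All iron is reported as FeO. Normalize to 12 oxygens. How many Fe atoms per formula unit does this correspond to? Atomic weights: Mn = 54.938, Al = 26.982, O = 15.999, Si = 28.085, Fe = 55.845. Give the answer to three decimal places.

MnO: 9.94/70.937 = 0.14012 mol → 0.14012 mol Mn, 0.14012 mol O.
FeO: 33.78/71.844 = 0.47019 mol → 0.47019 mol Fe, 0.47019 mol O.
Al2O3: 20.74/101.961 = 0.20341 mol → 0.40682 mol Al, 0.61023 mol O.
SiO2: 36.32/60.083 = 0.60450 mol → 0.60450 mol Si, 1.20900 mol O.
Total oxygen = 2.42954 mol. Normalization factor = 12/2.42954 = 4.93921.
Fe per 12 O = 0.47019 × 4.93921 = 2.322.

2.322 Fe apfu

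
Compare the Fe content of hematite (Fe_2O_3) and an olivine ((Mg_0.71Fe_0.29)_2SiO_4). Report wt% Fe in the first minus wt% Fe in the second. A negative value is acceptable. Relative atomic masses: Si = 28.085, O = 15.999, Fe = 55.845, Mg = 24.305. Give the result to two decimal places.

M(Fe_2O_3) = 159.687 g/mol, so wt% Fe = 111.690/159.687 × 100 = 69.94%.
M((Mg_0.71Fe_0.29)_2SiO_4) = 158.984 g/mol, so wt% Fe = 32.390/158.984 × 100 = 20.37%.
69.94 − 20.37 = 49.57 pp.

49.57 percentage points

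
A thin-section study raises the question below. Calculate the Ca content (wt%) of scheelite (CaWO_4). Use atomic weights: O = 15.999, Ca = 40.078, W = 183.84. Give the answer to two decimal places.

13.92 wt%

Molar mass of CaWO_4: 1·40.078 + 1·183.84 + 4·15.999 = 287.914 g/mol.
Mass of Ca per formula unit: 1 × 40.078 = 40.078 g.
Weight fraction Ca = 40.078 / 287.914 = 0.1392.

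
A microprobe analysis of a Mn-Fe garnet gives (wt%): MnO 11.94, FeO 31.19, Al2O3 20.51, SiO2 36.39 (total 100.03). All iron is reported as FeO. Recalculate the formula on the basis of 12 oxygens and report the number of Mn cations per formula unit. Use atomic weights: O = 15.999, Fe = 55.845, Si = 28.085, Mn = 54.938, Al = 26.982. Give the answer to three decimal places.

0.836 Mn apfu

MnO (M=70.937): mol = 0.16832; Mn = 0.16832, O = 0.16832.
FeO (M=71.844): mol = 0.43414; Fe = 0.43414, O = 0.43414.
Al2O3 (M=101.961): mol = 0.20116; Al = 0.40232, O = 0.60348.
SiO2 (M=60.083): mol = 0.60566; Si = 0.60566, O = 1.21132.
ΣO = 2.41726; factor = 12/ΣO = 4.96430.
Mn apfu = 0.16832 × 4.96430 = 0.836.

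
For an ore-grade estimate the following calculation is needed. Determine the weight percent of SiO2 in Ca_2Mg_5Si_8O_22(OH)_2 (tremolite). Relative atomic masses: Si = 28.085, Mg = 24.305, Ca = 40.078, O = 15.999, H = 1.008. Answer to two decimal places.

M(Ca_2Mg_5Si_8O_22(OH)_2) = 812.353 g/mol; M(SiO2) = 60.083 g/mol.
Moles SiO2 per formula unit = 8 Si ÷ 1 = 8.0000.
SiO2 fraction = (8.0000 × 60.083) / 812.353 = 480.664/812.353 = 0.5917.

59.17 wt%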